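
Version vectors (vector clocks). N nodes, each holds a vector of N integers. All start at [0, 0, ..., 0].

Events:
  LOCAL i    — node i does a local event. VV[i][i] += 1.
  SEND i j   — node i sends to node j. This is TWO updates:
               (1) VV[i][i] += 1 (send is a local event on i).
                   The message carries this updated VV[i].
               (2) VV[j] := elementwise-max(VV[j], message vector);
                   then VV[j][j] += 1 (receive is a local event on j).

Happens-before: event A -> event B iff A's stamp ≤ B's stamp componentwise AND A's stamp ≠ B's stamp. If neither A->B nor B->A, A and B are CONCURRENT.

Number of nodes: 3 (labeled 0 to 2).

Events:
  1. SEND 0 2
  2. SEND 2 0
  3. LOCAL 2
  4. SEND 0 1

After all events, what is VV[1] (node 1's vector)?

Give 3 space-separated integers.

Answer: 3 1 2

Derivation:
Initial: VV[0]=[0, 0, 0]
Initial: VV[1]=[0, 0, 0]
Initial: VV[2]=[0, 0, 0]
Event 1: SEND 0->2: VV[0][0]++ -> VV[0]=[1, 0, 0], msg_vec=[1, 0, 0]; VV[2]=max(VV[2],msg_vec) then VV[2][2]++ -> VV[2]=[1, 0, 1]
Event 2: SEND 2->0: VV[2][2]++ -> VV[2]=[1, 0, 2], msg_vec=[1, 0, 2]; VV[0]=max(VV[0],msg_vec) then VV[0][0]++ -> VV[0]=[2, 0, 2]
Event 3: LOCAL 2: VV[2][2]++ -> VV[2]=[1, 0, 3]
Event 4: SEND 0->1: VV[0][0]++ -> VV[0]=[3, 0, 2], msg_vec=[3, 0, 2]; VV[1]=max(VV[1],msg_vec) then VV[1][1]++ -> VV[1]=[3, 1, 2]
Final vectors: VV[0]=[3, 0, 2]; VV[1]=[3, 1, 2]; VV[2]=[1, 0, 3]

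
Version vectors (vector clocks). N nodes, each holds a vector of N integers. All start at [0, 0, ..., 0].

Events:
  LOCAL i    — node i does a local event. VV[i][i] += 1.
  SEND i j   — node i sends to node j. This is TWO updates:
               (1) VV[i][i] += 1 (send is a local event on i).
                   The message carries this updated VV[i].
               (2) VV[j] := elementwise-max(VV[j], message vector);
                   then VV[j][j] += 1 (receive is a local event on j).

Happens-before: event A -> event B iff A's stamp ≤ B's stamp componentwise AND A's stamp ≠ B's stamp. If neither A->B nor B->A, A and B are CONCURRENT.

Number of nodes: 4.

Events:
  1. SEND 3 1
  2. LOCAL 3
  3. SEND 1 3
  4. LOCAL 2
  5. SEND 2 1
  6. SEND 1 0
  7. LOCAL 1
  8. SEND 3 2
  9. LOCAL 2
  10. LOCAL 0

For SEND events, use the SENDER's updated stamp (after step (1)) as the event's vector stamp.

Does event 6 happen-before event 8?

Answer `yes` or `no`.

Answer: no

Derivation:
Initial: VV[0]=[0, 0, 0, 0]
Initial: VV[1]=[0, 0, 0, 0]
Initial: VV[2]=[0, 0, 0, 0]
Initial: VV[3]=[0, 0, 0, 0]
Event 1: SEND 3->1: VV[3][3]++ -> VV[3]=[0, 0, 0, 1], msg_vec=[0, 0, 0, 1]; VV[1]=max(VV[1],msg_vec) then VV[1][1]++ -> VV[1]=[0, 1, 0, 1]
Event 2: LOCAL 3: VV[3][3]++ -> VV[3]=[0, 0, 0, 2]
Event 3: SEND 1->3: VV[1][1]++ -> VV[1]=[0, 2, 0, 1], msg_vec=[0, 2, 0, 1]; VV[3]=max(VV[3],msg_vec) then VV[3][3]++ -> VV[3]=[0, 2, 0, 3]
Event 4: LOCAL 2: VV[2][2]++ -> VV[2]=[0, 0, 1, 0]
Event 5: SEND 2->1: VV[2][2]++ -> VV[2]=[0, 0, 2, 0], msg_vec=[0, 0, 2, 0]; VV[1]=max(VV[1],msg_vec) then VV[1][1]++ -> VV[1]=[0, 3, 2, 1]
Event 6: SEND 1->0: VV[1][1]++ -> VV[1]=[0, 4, 2, 1], msg_vec=[0, 4, 2, 1]; VV[0]=max(VV[0],msg_vec) then VV[0][0]++ -> VV[0]=[1, 4, 2, 1]
Event 7: LOCAL 1: VV[1][1]++ -> VV[1]=[0, 5, 2, 1]
Event 8: SEND 3->2: VV[3][3]++ -> VV[3]=[0, 2, 0, 4], msg_vec=[0, 2, 0, 4]; VV[2]=max(VV[2],msg_vec) then VV[2][2]++ -> VV[2]=[0, 2, 3, 4]
Event 9: LOCAL 2: VV[2][2]++ -> VV[2]=[0, 2, 4, 4]
Event 10: LOCAL 0: VV[0][0]++ -> VV[0]=[2, 4, 2, 1]
Event 6 stamp: [0, 4, 2, 1]
Event 8 stamp: [0, 2, 0, 4]
[0, 4, 2, 1] <= [0, 2, 0, 4]? False. Equal? False. Happens-before: False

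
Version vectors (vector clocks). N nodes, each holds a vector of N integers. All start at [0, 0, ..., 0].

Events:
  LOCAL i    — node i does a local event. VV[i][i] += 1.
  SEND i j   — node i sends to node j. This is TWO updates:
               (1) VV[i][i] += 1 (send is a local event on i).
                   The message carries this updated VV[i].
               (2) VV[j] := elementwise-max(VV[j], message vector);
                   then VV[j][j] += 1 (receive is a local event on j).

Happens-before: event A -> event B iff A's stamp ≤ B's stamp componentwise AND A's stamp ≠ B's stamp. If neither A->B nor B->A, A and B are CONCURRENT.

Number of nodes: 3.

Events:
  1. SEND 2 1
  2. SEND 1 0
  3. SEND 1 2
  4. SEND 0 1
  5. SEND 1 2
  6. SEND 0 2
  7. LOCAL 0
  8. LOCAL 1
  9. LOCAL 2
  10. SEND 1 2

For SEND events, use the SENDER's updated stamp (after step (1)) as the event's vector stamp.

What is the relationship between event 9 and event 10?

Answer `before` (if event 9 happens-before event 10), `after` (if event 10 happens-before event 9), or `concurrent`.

Answer: concurrent

Derivation:
Initial: VV[0]=[0, 0, 0]
Initial: VV[1]=[0, 0, 0]
Initial: VV[2]=[0, 0, 0]
Event 1: SEND 2->1: VV[2][2]++ -> VV[2]=[0, 0, 1], msg_vec=[0, 0, 1]; VV[1]=max(VV[1],msg_vec) then VV[1][1]++ -> VV[1]=[0, 1, 1]
Event 2: SEND 1->0: VV[1][1]++ -> VV[1]=[0, 2, 1], msg_vec=[0, 2, 1]; VV[0]=max(VV[0],msg_vec) then VV[0][0]++ -> VV[0]=[1, 2, 1]
Event 3: SEND 1->2: VV[1][1]++ -> VV[1]=[0, 3, 1], msg_vec=[0, 3, 1]; VV[2]=max(VV[2],msg_vec) then VV[2][2]++ -> VV[2]=[0, 3, 2]
Event 4: SEND 0->1: VV[0][0]++ -> VV[0]=[2, 2, 1], msg_vec=[2, 2, 1]; VV[1]=max(VV[1],msg_vec) then VV[1][1]++ -> VV[1]=[2, 4, 1]
Event 5: SEND 1->2: VV[1][1]++ -> VV[1]=[2, 5, 1], msg_vec=[2, 5, 1]; VV[2]=max(VV[2],msg_vec) then VV[2][2]++ -> VV[2]=[2, 5, 3]
Event 6: SEND 0->2: VV[0][0]++ -> VV[0]=[3, 2, 1], msg_vec=[3, 2, 1]; VV[2]=max(VV[2],msg_vec) then VV[2][2]++ -> VV[2]=[3, 5, 4]
Event 7: LOCAL 0: VV[0][0]++ -> VV[0]=[4, 2, 1]
Event 8: LOCAL 1: VV[1][1]++ -> VV[1]=[2, 6, 1]
Event 9: LOCAL 2: VV[2][2]++ -> VV[2]=[3, 5, 5]
Event 10: SEND 1->2: VV[1][1]++ -> VV[1]=[2, 7, 1], msg_vec=[2, 7, 1]; VV[2]=max(VV[2],msg_vec) then VV[2][2]++ -> VV[2]=[3, 7, 6]
Event 9 stamp: [3, 5, 5]
Event 10 stamp: [2, 7, 1]
[3, 5, 5] <= [2, 7, 1]? False
[2, 7, 1] <= [3, 5, 5]? False
Relation: concurrent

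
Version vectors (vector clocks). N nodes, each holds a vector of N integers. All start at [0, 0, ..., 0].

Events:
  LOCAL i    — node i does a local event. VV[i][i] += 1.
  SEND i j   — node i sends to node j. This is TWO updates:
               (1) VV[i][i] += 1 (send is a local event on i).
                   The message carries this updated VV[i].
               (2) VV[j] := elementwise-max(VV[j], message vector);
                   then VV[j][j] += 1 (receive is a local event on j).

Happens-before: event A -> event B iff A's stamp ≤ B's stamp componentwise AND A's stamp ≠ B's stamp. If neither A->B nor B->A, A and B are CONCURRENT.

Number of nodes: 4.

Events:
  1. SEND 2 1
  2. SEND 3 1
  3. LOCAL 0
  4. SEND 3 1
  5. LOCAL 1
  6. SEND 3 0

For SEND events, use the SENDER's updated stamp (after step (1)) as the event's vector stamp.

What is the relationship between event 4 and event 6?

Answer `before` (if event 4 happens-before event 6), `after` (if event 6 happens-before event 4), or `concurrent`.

Initial: VV[0]=[0, 0, 0, 0]
Initial: VV[1]=[0, 0, 0, 0]
Initial: VV[2]=[0, 0, 0, 0]
Initial: VV[3]=[0, 0, 0, 0]
Event 1: SEND 2->1: VV[2][2]++ -> VV[2]=[0, 0, 1, 0], msg_vec=[0, 0, 1, 0]; VV[1]=max(VV[1],msg_vec) then VV[1][1]++ -> VV[1]=[0, 1, 1, 0]
Event 2: SEND 3->1: VV[3][3]++ -> VV[3]=[0, 0, 0, 1], msg_vec=[0, 0, 0, 1]; VV[1]=max(VV[1],msg_vec) then VV[1][1]++ -> VV[1]=[0, 2, 1, 1]
Event 3: LOCAL 0: VV[0][0]++ -> VV[0]=[1, 0, 0, 0]
Event 4: SEND 3->1: VV[3][3]++ -> VV[3]=[0, 0, 0, 2], msg_vec=[0, 0, 0, 2]; VV[1]=max(VV[1],msg_vec) then VV[1][1]++ -> VV[1]=[0, 3, 1, 2]
Event 5: LOCAL 1: VV[1][1]++ -> VV[1]=[0, 4, 1, 2]
Event 6: SEND 3->0: VV[3][3]++ -> VV[3]=[0, 0, 0, 3], msg_vec=[0, 0, 0, 3]; VV[0]=max(VV[0],msg_vec) then VV[0][0]++ -> VV[0]=[2, 0, 0, 3]
Event 4 stamp: [0, 0, 0, 2]
Event 6 stamp: [0, 0, 0, 3]
[0, 0, 0, 2] <= [0, 0, 0, 3]? True
[0, 0, 0, 3] <= [0, 0, 0, 2]? False
Relation: before

Answer: before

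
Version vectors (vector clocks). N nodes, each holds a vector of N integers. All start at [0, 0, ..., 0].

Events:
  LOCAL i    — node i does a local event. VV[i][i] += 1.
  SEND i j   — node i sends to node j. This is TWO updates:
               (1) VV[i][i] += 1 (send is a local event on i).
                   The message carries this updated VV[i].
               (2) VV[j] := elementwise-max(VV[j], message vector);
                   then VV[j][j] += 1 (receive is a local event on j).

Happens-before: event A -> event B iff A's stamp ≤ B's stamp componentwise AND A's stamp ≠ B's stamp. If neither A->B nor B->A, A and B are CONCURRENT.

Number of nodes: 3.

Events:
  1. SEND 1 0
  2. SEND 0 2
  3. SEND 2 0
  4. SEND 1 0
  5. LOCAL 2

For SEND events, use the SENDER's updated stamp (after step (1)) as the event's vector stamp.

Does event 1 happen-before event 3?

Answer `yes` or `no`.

Answer: yes

Derivation:
Initial: VV[0]=[0, 0, 0]
Initial: VV[1]=[0, 0, 0]
Initial: VV[2]=[0, 0, 0]
Event 1: SEND 1->0: VV[1][1]++ -> VV[1]=[0, 1, 0], msg_vec=[0, 1, 0]; VV[0]=max(VV[0],msg_vec) then VV[0][0]++ -> VV[0]=[1, 1, 0]
Event 2: SEND 0->2: VV[0][0]++ -> VV[0]=[2, 1, 0], msg_vec=[2, 1, 0]; VV[2]=max(VV[2],msg_vec) then VV[2][2]++ -> VV[2]=[2, 1, 1]
Event 3: SEND 2->0: VV[2][2]++ -> VV[2]=[2, 1, 2], msg_vec=[2, 1, 2]; VV[0]=max(VV[0],msg_vec) then VV[0][0]++ -> VV[0]=[3, 1, 2]
Event 4: SEND 1->0: VV[1][1]++ -> VV[1]=[0, 2, 0], msg_vec=[0, 2, 0]; VV[0]=max(VV[0],msg_vec) then VV[0][0]++ -> VV[0]=[4, 2, 2]
Event 5: LOCAL 2: VV[2][2]++ -> VV[2]=[2, 1, 3]
Event 1 stamp: [0, 1, 0]
Event 3 stamp: [2, 1, 2]
[0, 1, 0] <= [2, 1, 2]? True. Equal? False. Happens-before: True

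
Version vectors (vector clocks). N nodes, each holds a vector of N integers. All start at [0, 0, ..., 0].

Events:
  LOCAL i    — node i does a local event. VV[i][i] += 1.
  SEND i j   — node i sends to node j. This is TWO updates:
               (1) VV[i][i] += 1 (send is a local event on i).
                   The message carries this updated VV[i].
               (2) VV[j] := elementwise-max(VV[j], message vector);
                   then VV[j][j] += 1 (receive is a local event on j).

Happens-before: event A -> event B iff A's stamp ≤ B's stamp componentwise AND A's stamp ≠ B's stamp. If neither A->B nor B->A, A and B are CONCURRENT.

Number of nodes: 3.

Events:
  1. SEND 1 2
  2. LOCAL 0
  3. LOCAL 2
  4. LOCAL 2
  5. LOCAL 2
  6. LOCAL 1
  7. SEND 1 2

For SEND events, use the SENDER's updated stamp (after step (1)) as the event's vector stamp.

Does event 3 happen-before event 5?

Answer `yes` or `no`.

Answer: yes

Derivation:
Initial: VV[0]=[0, 0, 0]
Initial: VV[1]=[0, 0, 0]
Initial: VV[2]=[0, 0, 0]
Event 1: SEND 1->2: VV[1][1]++ -> VV[1]=[0, 1, 0], msg_vec=[0, 1, 0]; VV[2]=max(VV[2],msg_vec) then VV[2][2]++ -> VV[2]=[0, 1, 1]
Event 2: LOCAL 0: VV[0][0]++ -> VV[0]=[1, 0, 0]
Event 3: LOCAL 2: VV[2][2]++ -> VV[2]=[0, 1, 2]
Event 4: LOCAL 2: VV[2][2]++ -> VV[2]=[0, 1, 3]
Event 5: LOCAL 2: VV[2][2]++ -> VV[2]=[0, 1, 4]
Event 6: LOCAL 1: VV[1][1]++ -> VV[1]=[0, 2, 0]
Event 7: SEND 1->2: VV[1][1]++ -> VV[1]=[0, 3, 0], msg_vec=[0, 3, 0]; VV[2]=max(VV[2],msg_vec) then VV[2][2]++ -> VV[2]=[0, 3, 5]
Event 3 stamp: [0, 1, 2]
Event 5 stamp: [0, 1, 4]
[0, 1, 2] <= [0, 1, 4]? True. Equal? False. Happens-before: True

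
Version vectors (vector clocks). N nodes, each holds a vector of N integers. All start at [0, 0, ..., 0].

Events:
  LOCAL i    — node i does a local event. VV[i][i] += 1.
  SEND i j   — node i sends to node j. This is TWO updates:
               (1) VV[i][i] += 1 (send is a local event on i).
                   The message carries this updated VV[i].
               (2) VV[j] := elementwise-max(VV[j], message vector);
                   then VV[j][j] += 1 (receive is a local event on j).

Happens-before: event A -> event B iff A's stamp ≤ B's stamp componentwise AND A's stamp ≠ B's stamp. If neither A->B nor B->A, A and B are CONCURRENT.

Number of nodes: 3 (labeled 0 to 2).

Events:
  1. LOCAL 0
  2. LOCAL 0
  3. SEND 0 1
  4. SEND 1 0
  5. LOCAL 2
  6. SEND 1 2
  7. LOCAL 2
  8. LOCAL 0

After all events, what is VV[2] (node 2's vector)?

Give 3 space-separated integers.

Answer: 3 3 3

Derivation:
Initial: VV[0]=[0, 0, 0]
Initial: VV[1]=[0, 0, 0]
Initial: VV[2]=[0, 0, 0]
Event 1: LOCAL 0: VV[0][0]++ -> VV[0]=[1, 0, 0]
Event 2: LOCAL 0: VV[0][0]++ -> VV[0]=[2, 0, 0]
Event 3: SEND 0->1: VV[0][0]++ -> VV[0]=[3, 0, 0], msg_vec=[3, 0, 0]; VV[1]=max(VV[1],msg_vec) then VV[1][1]++ -> VV[1]=[3, 1, 0]
Event 4: SEND 1->0: VV[1][1]++ -> VV[1]=[3, 2, 0], msg_vec=[3, 2, 0]; VV[0]=max(VV[0],msg_vec) then VV[0][0]++ -> VV[0]=[4, 2, 0]
Event 5: LOCAL 2: VV[2][2]++ -> VV[2]=[0, 0, 1]
Event 6: SEND 1->2: VV[1][1]++ -> VV[1]=[3, 3, 0], msg_vec=[3, 3, 0]; VV[2]=max(VV[2],msg_vec) then VV[2][2]++ -> VV[2]=[3, 3, 2]
Event 7: LOCAL 2: VV[2][2]++ -> VV[2]=[3, 3, 3]
Event 8: LOCAL 0: VV[0][0]++ -> VV[0]=[5, 2, 0]
Final vectors: VV[0]=[5, 2, 0]; VV[1]=[3, 3, 0]; VV[2]=[3, 3, 3]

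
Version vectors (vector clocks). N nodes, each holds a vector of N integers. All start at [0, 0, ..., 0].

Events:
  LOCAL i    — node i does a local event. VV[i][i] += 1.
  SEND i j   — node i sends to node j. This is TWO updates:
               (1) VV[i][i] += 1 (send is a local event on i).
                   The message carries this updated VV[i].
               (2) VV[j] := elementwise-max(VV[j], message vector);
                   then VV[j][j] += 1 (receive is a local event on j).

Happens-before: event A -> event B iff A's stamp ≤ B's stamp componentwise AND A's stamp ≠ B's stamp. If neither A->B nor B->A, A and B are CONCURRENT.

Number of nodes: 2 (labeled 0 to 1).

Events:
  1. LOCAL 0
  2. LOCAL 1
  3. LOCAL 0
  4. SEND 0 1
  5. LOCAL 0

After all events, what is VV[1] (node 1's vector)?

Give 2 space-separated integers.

Initial: VV[0]=[0, 0]
Initial: VV[1]=[0, 0]
Event 1: LOCAL 0: VV[0][0]++ -> VV[0]=[1, 0]
Event 2: LOCAL 1: VV[1][1]++ -> VV[1]=[0, 1]
Event 3: LOCAL 0: VV[0][0]++ -> VV[0]=[2, 0]
Event 4: SEND 0->1: VV[0][0]++ -> VV[0]=[3, 0], msg_vec=[3, 0]; VV[1]=max(VV[1],msg_vec) then VV[1][1]++ -> VV[1]=[3, 2]
Event 5: LOCAL 0: VV[0][0]++ -> VV[0]=[4, 0]
Final vectors: VV[0]=[4, 0]; VV[1]=[3, 2]

Answer: 3 2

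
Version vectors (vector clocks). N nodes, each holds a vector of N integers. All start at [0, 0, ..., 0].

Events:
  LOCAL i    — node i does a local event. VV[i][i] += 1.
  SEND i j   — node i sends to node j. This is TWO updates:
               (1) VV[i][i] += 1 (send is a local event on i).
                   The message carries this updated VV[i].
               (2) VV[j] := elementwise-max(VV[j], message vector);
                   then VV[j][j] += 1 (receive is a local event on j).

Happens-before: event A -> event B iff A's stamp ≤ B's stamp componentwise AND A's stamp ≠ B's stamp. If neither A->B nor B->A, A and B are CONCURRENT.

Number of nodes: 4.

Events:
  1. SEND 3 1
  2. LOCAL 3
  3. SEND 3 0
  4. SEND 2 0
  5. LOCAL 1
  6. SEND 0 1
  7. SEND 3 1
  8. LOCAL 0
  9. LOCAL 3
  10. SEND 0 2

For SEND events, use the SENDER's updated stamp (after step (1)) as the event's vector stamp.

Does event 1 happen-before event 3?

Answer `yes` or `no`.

Answer: yes

Derivation:
Initial: VV[0]=[0, 0, 0, 0]
Initial: VV[1]=[0, 0, 0, 0]
Initial: VV[2]=[0, 0, 0, 0]
Initial: VV[3]=[0, 0, 0, 0]
Event 1: SEND 3->1: VV[3][3]++ -> VV[3]=[0, 0, 0, 1], msg_vec=[0, 0, 0, 1]; VV[1]=max(VV[1],msg_vec) then VV[1][1]++ -> VV[1]=[0, 1, 0, 1]
Event 2: LOCAL 3: VV[3][3]++ -> VV[3]=[0, 0, 0, 2]
Event 3: SEND 3->0: VV[3][3]++ -> VV[3]=[0, 0, 0, 3], msg_vec=[0, 0, 0, 3]; VV[0]=max(VV[0],msg_vec) then VV[0][0]++ -> VV[0]=[1, 0, 0, 3]
Event 4: SEND 2->0: VV[2][2]++ -> VV[2]=[0, 0, 1, 0], msg_vec=[0, 0, 1, 0]; VV[0]=max(VV[0],msg_vec) then VV[0][0]++ -> VV[0]=[2, 0, 1, 3]
Event 5: LOCAL 1: VV[1][1]++ -> VV[1]=[0, 2, 0, 1]
Event 6: SEND 0->1: VV[0][0]++ -> VV[0]=[3, 0, 1, 3], msg_vec=[3, 0, 1, 3]; VV[1]=max(VV[1],msg_vec) then VV[1][1]++ -> VV[1]=[3, 3, 1, 3]
Event 7: SEND 3->1: VV[3][3]++ -> VV[3]=[0, 0, 0, 4], msg_vec=[0, 0, 0, 4]; VV[1]=max(VV[1],msg_vec) then VV[1][1]++ -> VV[1]=[3, 4, 1, 4]
Event 8: LOCAL 0: VV[0][0]++ -> VV[0]=[4, 0, 1, 3]
Event 9: LOCAL 3: VV[3][3]++ -> VV[3]=[0, 0, 0, 5]
Event 10: SEND 0->2: VV[0][0]++ -> VV[0]=[5, 0, 1, 3], msg_vec=[5, 0, 1, 3]; VV[2]=max(VV[2],msg_vec) then VV[2][2]++ -> VV[2]=[5, 0, 2, 3]
Event 1 stamp: [0, 0, 0, 1]
Event 3 stamp: [0, 0, 0, 3]
[0, 0, 0, 1] <= [0, 0, 0, 3]? True. Equal? False. Happens-before: True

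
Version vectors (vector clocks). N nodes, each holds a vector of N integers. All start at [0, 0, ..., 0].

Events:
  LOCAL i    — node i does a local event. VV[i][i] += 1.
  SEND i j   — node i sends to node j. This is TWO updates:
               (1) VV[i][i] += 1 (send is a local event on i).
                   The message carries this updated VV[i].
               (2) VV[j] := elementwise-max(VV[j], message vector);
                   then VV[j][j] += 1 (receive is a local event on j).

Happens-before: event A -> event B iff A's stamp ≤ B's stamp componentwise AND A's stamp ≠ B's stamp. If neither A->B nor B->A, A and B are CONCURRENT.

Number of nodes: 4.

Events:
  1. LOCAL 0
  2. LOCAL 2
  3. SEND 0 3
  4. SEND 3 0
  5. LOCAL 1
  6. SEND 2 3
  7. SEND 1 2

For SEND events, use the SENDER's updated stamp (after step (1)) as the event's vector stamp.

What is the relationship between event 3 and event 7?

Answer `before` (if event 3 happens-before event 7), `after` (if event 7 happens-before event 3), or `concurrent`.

Initial: VV[0]=[0, 0, 0, 0]
Initial: VV[1]=[0, 0, 0, 0]
Initial: VV[2]=[0, 0, 0, 0]
Initial: VV[3]=[0, 0, 0, 0]
Event 1: LOCAL 0: VV[0][0]++ -> VV[0]=[1, 0, 0, 0]
Event 2: LOCAL 2: VV[2][2]++ -> VV[2]=[0, 0, 1, 0]
Event 3: SEND 0->3: VV[0][0]++ -> VV[0]=[2, 0, 0, 0], msg_vec=[2, 0, 0, 0]; VV[3]=max(VV[3],msg_vec) then VV[3][3]++ -> VV[3]=[2, 0, 0, 1]
Event 4: SEND 3->0: VV[3][3]++ -> VV[3]=[2, 0, 0, 2], msg_vec=[2, 0, 0, 2]; VV[0]=max(VV[0],msg_vec) then VV[0][0]++ -> VV[0]=[3, 0, 0, 2]
Event 5: LOCAL 1: VV[1][1]++ -> VV[1]=[0, 1, 0, 0]
Event 6: SEND 2->3: VV[2][2]++ -> VV[2]=[0, 0, 2, 0], msg_vec=[0, 0, 2, 0]; VV[3]=max(VV[3],msg_vec) then VV[3][3]++ -> VV[3]=[2, 0, 2, 3]
Event 7: SEND 1->2: VV[1][1]++ -> VV[1]=[0, 2, 0, 0], msg_vec=[0, 2, 0, 0]; VV[2]=max(VV[2],msg_vec) then VV[2][2]++ -> VV[2]=[0, 2, 3, 0]
Event 3 stamp: [2, 0, 0, 0]
Event 7 stamp: [0, 2, 0, 0]
[2, 0, 0, 0] <= [0, 2, 0, 0]? False
[0, 2, 0, 0] <= [2, 0, 0, 0]? False
Relation: concurrent

Answer: concurrent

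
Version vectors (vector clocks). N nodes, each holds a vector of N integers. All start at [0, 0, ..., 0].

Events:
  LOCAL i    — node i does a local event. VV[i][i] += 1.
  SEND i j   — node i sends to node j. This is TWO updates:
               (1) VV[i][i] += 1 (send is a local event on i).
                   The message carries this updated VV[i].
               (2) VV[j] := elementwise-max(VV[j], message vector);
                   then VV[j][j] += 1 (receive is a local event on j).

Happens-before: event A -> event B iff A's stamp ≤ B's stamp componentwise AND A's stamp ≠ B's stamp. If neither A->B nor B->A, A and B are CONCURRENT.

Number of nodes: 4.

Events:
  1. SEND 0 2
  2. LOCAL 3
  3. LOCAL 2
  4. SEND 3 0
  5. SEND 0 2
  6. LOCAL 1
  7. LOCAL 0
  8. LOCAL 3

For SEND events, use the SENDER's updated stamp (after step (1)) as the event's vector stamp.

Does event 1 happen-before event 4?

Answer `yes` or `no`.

Initial: VV[0]=[0, 0, 0, 0]
Initial: VV[1]=[0, 0, 0, 0]
Initial: VV[2]=[0, 0, 0, 0]
Initial: VV[3]=[0, 0, 0, 0]
Event 1: SEND 0->2: VV[0][0]++ -> VV[0]=[1, 0, 0, 0], msg_vec=[1, 0, 0, 0]; VV[2]=max(VV[2],msg_vec) then VV[2][2]++ -> VV[2]=[1, 0, 1, 0]
Event 2: LOCAL 3: VV[3][3]++ -> VV[3]=[0, 0, 0, 1]
Event 3: LOCAL 2: VV[2][2]++ -> VV[2]=[1, 0, 2, 0]
Event 4: SEND 3->0: VV[3][3]++ -> VV[3]=[0, 0, 0, 2], msg_vec=[0, 0, 0, 2]; VV[0]=max(VV[0],msg_vec) then VV[0][0]++ -> VV[0]=[2, 0, 0, 2]
Event 5: SEND 0->2: VV[0][0]++ -> VV[0]=[3, 0, 0, 2], msg_vec=[3, 0, 0, 2]; VV[2]=max(VV[2],msg_vec) then VV[2][2]++ -> VV[2]=[3, 0, 3, 2]
Event 6: LOCAL 1: VV[1][1]++ -> VV[1]=[0, 1, 0, 0]
Event 7: LOCAL 0: VV[0][0]++ -> VV[0]=[4, 0, 0, 2]
Event 8: LOCAL 3: VV[3][3]++ -> VV[3]=[0, 0, 0, 3]
Event 1 stamp: [1, 0, 0, 0]
Event 4 stamp: [0, 0, 0, 2]
[1, 0, 0, 0] <= [0, 0, 0, 2]? False. Equal? False. Happens-before: False

Answer: no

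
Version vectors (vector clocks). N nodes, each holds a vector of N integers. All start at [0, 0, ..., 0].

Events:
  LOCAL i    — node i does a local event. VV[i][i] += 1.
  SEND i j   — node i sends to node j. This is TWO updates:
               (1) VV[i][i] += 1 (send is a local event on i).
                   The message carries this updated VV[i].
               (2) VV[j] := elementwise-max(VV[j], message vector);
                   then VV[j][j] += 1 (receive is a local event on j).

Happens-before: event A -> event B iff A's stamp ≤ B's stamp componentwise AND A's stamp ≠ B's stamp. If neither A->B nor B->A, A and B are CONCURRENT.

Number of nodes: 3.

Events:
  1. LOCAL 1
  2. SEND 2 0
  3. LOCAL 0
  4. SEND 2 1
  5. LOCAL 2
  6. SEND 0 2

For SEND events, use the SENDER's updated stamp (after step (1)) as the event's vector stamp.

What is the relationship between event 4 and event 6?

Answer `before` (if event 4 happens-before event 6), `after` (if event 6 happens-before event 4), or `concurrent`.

Initial: VV[0]=[0, 0, 0]
Initial: VV[1]=[0, 0, 0]
Initial: VV[2]=[0, 0, 0]
Event 1: LOCAL 1: VV[1][1]++ -> VV[1]=[0, 1, 0]
Event 2: SEND 2->0: VV[2][2]++ -> VV[2]=[0, 0, 1], msg_vec=[0, 0, 1]; VV[0]=max(VV[0],msg_vec) then VV[0][0]++ -> VV[0]=[1, 0, 1]
Event 3: LOCAL 0: VV[0][0]++ -> VV[0]=[2, 0, 1]
Event 4: SEND 2->1: VV[2][2]++ -> VV[2]=[0, 0, 2], msg_vec=[0, 0, 2]; VV[1]=max(VV[1],msg_vec) then VV[1][1]++ -> VV[1]=[0, 2, 2]
Event 5: LOCAL 2: VV[2][2]++ -> VV[2]=[0, 0, 3]
Event 6: SEND 0->2: VV[0][0]++ -> VV[0]=[3, 0, 1], msg_vec=[3, 0, 1]; VV[2]=max(VV[2],msg_vec) then VV[2][2]++ -> VV[2]=[3, 0, 4]
Event 4 stamp: [0, 0, 2]
Event 6 stamp: [3, 0, 1]
[0, 0, 2] <= [3, 0, 1]? False
[3, 0, 1] <= [0, 0, 2]? False
Relation: concurrent

Answer: concurrent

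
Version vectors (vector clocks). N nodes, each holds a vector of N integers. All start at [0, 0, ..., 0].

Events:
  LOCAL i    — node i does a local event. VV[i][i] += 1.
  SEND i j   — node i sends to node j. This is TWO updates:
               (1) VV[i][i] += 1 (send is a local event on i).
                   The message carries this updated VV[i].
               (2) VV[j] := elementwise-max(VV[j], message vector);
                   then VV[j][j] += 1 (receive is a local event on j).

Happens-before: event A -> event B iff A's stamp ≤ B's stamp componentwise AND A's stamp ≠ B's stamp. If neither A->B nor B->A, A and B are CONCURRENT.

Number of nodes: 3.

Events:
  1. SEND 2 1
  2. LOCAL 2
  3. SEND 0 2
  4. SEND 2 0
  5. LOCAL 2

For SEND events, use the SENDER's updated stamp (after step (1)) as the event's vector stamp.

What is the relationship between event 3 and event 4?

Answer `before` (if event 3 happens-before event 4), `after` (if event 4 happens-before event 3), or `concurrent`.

Initial: VV[0]=[0, 0, 0]
Initial: VV[1]=[0, 0, 0]
Initial: VV[2]=[0, 0, 0]
Event 1: SEND 2->1: VV[2][2]++ -> VV[2]=[0, 0, 1], msg_vec=[0, 0, 1]; VV[1]=max(VV[1],msg_vec) then VV[1][1]++ -> VV[1]=[0, 1, 1]
Event 2: LOCAL 2: VV[2][2]++ -> VV[2]=[0, 0, 2]
Event 3: SEND 0->2: VV[0][0]++ -> VV[0]=[1, 0, 0], msg_vec=[1, 0, 0]; VV[2]=max(VV[2],msg_vec) then VV[2][2]++ -> VV[2]=[1, 0, 3]
Event 4: SEND 2->0: VV[2][2]++ -> VV[2]=[1, 0, 4], msg_vec=[1, 0, 4]; VV[0]=max(VV[0],msg_vec) then VV[0][0]++ -> VV[0]=[2, 0, 4]
Event 5: LOCAL 2: VV[2][2]++ -> VV[2]=[1, 0, 5]
Event 3 stamp: [1, 0, 0]
Event 4 stamp: [1, 0, 4]
[1, 0, 0] <= [1, 0, 4]? True
[1, 0, 4] <= [1, 0, 0]? False
Relation: before

Answer: before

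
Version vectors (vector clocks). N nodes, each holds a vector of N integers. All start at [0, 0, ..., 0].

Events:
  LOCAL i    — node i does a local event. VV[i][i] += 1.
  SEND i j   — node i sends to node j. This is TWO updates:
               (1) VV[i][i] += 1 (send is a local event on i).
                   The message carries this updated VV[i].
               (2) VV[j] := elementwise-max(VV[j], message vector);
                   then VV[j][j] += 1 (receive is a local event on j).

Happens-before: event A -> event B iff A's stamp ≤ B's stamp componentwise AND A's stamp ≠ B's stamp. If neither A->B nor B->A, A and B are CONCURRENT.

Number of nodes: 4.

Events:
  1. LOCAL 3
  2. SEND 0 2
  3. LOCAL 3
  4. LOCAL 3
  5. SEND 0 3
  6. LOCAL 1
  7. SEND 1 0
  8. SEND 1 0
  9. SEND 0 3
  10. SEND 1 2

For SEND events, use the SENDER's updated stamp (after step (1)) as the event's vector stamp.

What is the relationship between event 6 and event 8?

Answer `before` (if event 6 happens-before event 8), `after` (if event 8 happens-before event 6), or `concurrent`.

Initial: VV[0]=[0, 0, 0, 0]
Initial: VV[1]=[0, 0, 0, 0]
Initial: VV[2]=[0, 0, 0, 0]
Initial: VV[3]=[0, 0, 0, 0]
Event 1: LOCAL 3: VV[3][3]++ -> VV[3]=[0, 0, 0, 1]
Event 2: SEND 0->2: VV[0][0]++ -> VV[0]=[1, 0, 0, 0], msg_vec=[1, 0, 0, 0]; VV[2]=max(VV[2],msg_vec) then VV[2][2]++ -> VV[2]=[1, 0, 1, 0]
Event 3: LOCAL 3: VV[3][3]++ -> VV[3]=[0, 0, 0, 2]
Event 4: LOCAL 3: VV[3][3]++ -> VV[3]=[0, 0, 0, 3]
Event 5: SEND 0->3: VV[0][0]++ -> VV[0]=[2, 0, 0, 0], msg_vec=[2, 0, 0, 0]; VV[3]=max(VV[3],msg_vec) then VV[3][3]++ -> VV[3]=[2, 0, 0, 4]
Event 6: LOCAL 1: VV[1][1]++ -> VV[1]=[0, 1, 0, 0]
Event 7: SEND 1->0: VV[1][1]++ -> VV[1]=[0, 2, 0, 0], msg_vec=[0, 2, 0, 0]; VV[0]=max(VV[0],msg_vec) then VV[0][0]++ -> VV[0]=[3, 2, 0, 0]
Event 8: SEND 1->0: VV[1][1]++ -> VV[1]=[0, 3, 0, 0], msg_vec=[0, 3, 0, 0]; VV[0]=max(VV[0],msg_vec) then VV[0][0]++ -> VV[0]=[4, 3, 0, 0]
Event 9: SEND 0->3: VV[0][0]++ -> VV[0]=[5, 3, 0, 0], msg_vec=[5, 3, 0, 0]; VV[3]=max(VV[3],msg_vec) then VV[3][3]++ -> VV[3]=[5, 3, 0, 5]
Event 10: SEND 1->2: VV[1][1]++ -> VV[1]=[0, 4, 0, 0], msg_vec=[0, 4, 0, 0]; VV[2]=max(VV[2],msg_vec) then VV[2][2]++ -> VV[2]=[1, 4, 2, 0]
Event 6 stamp: [0, 1, 0, 0]
Event 8 stamp: [0, 3, 0, 0]
[0, 1, 0, 0] <= [0, 3, 0, 0]? True
[0, 3, 0, 0] <= [0, 1, 0, 0]? False
Relation: before

Answer: before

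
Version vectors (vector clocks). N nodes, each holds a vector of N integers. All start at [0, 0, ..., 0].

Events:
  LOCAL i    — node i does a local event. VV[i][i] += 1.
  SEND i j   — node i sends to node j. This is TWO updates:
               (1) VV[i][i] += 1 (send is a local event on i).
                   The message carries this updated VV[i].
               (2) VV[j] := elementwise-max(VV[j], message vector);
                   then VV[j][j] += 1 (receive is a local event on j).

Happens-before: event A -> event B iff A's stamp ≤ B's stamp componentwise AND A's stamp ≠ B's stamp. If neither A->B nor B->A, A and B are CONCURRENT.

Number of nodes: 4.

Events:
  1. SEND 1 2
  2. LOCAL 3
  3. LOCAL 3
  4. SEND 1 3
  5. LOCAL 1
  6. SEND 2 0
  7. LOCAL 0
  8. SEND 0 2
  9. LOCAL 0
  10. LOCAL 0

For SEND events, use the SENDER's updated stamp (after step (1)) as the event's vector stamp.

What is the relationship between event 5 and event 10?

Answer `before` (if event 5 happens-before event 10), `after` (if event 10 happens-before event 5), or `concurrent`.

Initial: VV[0]=[0, 0, 0, 0]
Initial: VV[1]=[0, 0, 0, 0]
Initial: VV[2]=[0, 0, 0, 0]
Initial: VV[3]=[0, 0, 0, 0]
Event 1: SEND 1->2: VV[1][1]++ -> VV[1]=[0, 1, 0, 0], msg_vec=[0, 1, 0, 0]; VV[2]=max(VV[2],msg_vec) then VV[2][2]++ -> VV[2]=[0, 1, 1, 0]
Event 2: LOCAL 3: VV[3][3]++ -> VV[3]=[0, 0, 0, 1]
Event 3: LOCAL 3: VV[3][3]++ -> VV[3]=[0, 0, 0, 2]
Event 4: SEND 1->3: VV[1][1]++ -> VV[1]=[0, 2, 0, 0], msg_vec=[0, 2, 0, 0]; VV[3]=max(VV[3],msg_vec) then VV[3][3]++ -> VV[3]=[0, 2, 0, 3]
Event 5: LOCAL 1: VV[1][1]++ -> VV[1]=[0, 3, 0, 0]
Event 6: SEND 2->0: VV[2][2]++ -> VV[2]=[0, 1, 2, 0], msg_vec=[0, 1, 2, 0]; VV[0]=max(VV[0],msg_vec) then VV[0][0]++ -> VV[0]=[1, 1, 2, 0]
Event 7: LOCAL 0: VV[0][0]++ -> VV[0]=[2, 1, 2, 0]
Event 8: SEND 0->2: VV[0][0]++ -> VV[0]=[3, 1, 2, 0], msg_vec=[3, 1, 2, 0]; VV[2]=max(VV[2],msg_vec) then VV[2][2]++ -> VV[2]=[3, 1, 3, 0]
Event 9: LOCAL 0: VV[0][0]++ -> VV[0]=[4, 1, 2, 0]
Event 10: LOCAL 0: VV[0][0]++ -> VV[0]=[5, 1, 2, 0]
Event 5 stamp: [0, 3, 0, 0]
Event 10 stamp: [5, 1, 2, 0]
[0, 3, 0, 0] <= [5, 1, 2, 0]? False
[5, 1, 2, 0] <= [0, 3, 0, 0]? False
Relation: concurrent

Answer: concurrent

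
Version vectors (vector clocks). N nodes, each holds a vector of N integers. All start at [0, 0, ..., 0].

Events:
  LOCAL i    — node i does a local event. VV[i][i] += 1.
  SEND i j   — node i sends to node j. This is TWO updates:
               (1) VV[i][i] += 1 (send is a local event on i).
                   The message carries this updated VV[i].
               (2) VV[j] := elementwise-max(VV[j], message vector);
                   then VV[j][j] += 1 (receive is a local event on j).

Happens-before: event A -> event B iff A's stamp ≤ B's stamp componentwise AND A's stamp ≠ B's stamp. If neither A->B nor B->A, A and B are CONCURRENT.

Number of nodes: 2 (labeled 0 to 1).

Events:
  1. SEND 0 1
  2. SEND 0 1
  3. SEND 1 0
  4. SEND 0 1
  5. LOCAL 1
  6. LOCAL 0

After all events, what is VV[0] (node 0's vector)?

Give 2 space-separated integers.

Initial: VV[0]=[0, 0]
Initial: VV[1]=[0, 0]
Event 1: SEND 0->1: VV[0][0]++ -> VV[0]=[1, 0], msg_vec=[1, 0]; VV[1]=max(VV[1],msg_vec) then VV[1][1]++ -> VV[1]=[1, 1]
Event 2: SEND 0->1: VV[0][0]++ -> VV[0]=[2, 0], msg_vec=[2, 0]; VV[1]=max(VV[1],msg_vec) then VV[1][1]++ -> VV[1]=[2, 2]
Event 3: SEND 1->0: VV[1][1]++ -> VV[1]=[2, 3], msg_vec=[2, 3]; VV[0]=max(VV[0],msg_vec) then VV[0][0]++ -> VV[0]=[3, 3]
Event 4: SEND 0->1: VV[0][0]++ -> VV[0]=[4, 3], msg_vec=[4, 3]; VV[1]=max(VV[1],msg_vec) then VV[1][1]++ -> VV[1]=[4, 4]
Event 5: LOCAL 1: VV[1][1]++ -> VV[1]=[4, 5]
Event 6: LOCAL 0: VV[0][0]++ -> VV[0]=[5, 3]
Final vectors: VV[0]=[5, 3]; VV[1]=[4, 5]

Answer: 5 3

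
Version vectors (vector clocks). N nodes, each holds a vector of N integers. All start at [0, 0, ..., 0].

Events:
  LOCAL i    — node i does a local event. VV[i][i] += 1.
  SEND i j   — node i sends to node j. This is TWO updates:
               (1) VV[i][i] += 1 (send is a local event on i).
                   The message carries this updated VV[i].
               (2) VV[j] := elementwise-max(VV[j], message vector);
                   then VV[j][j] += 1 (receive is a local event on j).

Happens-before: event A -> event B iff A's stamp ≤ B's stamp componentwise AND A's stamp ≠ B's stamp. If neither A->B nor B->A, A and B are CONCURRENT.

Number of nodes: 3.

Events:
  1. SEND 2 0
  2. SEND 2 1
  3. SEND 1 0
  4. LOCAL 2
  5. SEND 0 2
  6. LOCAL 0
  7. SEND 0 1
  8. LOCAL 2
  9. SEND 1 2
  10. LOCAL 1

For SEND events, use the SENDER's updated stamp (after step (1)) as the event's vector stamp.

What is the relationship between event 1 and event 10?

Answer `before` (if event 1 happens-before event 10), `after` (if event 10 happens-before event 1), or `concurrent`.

Answer: before

Derivation:
Initial: VV[0]=[0, 0, 0]
Initial: VV[1]=[0, 0, 0]
Initial: VV[2]=[0, 0, 0]
Event 1: SEND 2->0: VV[2][2]++ -> VV[2]=[0, 0, 1], msg_vec=[0, 0, 1]; VV[0]=max(VV[0],msg_vec) then VV[0][0]++ -> VV[0]=[1, 0, 1]
Event 2: SEND 2->1: VV[2][2]++ -> VV[2]=[0, 0, 2], msg_vec=[0, 0, 2]; VV[1]=max(VV[1],msg_vec) then VV[1][1]++ -> VV[1]=[0, 1, 2]
Event 3: SEND 1->0: VV[1][1]++ -> VV[1]=[0, 2, 2], msg_vec=[0, 2, 2]; VV[0]=max(VV[0],msg_vec) then VV[0][0]++ -> VV[0]=[2, 2, 2]
Event 4: LOCAL 2: VV[2][2]++ -> VV[2]=[0, 0, 3]
Event 5: SEND 0->2: VV[0][0]++ -> VV[0]=[3, 2, 2], msg_vec=[3, 2, 2]; VV[2]=max(VV[2],msg_vec) then VV[2][2]++ -> VV[2]=[3, 2, 4]
Event 6: LOCAL 0: VV[0][0]++ -> VV[0]=[4, 2, 2]
Event 7: SEND 0->1: VV[0][0]++ -> VV[0]=[5, 2, 2], msg_vec=[5, 2, 2]; VV[1]=max(VV[1],msg_vec) then VV[1][1]++ -> VV[1]=[5, 3, 2]
Event 8: LOCAL 2: VV[2][2]++ -> VV[2]=[3, 2, 5]
Event 9: SEND 1->2: VV[1][1]++ -> VV[1]=[5, 4, 2], msg_vec=[5, 4, 2]; VV[2]=max(VV[2],msg_vec) then VV[2][2]++ -> VV[2]=[5, 4, 6]
Event 10: LOCAL 1: VV[1][1]++ -> VV[1]=[5, 5, 2]
Event 1 stamp: [0, 0, 1]
Event 10 stamp: [5, 5, 2]
[0, 0, 1] <= [5, 5, 2]? True
[5, 5, 2] <= [0, 0, 1]? False
Relation: before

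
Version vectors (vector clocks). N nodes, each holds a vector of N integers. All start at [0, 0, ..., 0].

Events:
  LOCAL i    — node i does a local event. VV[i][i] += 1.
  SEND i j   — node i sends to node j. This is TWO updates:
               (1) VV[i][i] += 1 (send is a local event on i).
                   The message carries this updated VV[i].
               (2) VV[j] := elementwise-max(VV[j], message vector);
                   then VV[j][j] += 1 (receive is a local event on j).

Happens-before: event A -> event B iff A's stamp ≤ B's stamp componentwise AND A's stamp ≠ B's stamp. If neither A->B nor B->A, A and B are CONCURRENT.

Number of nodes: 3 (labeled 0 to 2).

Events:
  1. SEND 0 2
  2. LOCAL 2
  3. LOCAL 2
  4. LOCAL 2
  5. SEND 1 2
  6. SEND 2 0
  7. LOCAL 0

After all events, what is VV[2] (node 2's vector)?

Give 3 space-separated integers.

Answer: 1 1 6

Derivation:
Initial: VV[0]=[0, 0, 0]
Initial: VV[1]=[0, 0, 0]
Initial: VV[2]=[0, 0, 0]
Event 1: SEND 0->2: VV[0][0]++ -> VV[0]=[1, 0, 0], msg_vec=[1, 0, 0]; VV[2]=max(VV[2],msg_vec) then VV[2][2]++ -> VV[2]=[1, 0, 1]
Event 2: LOCAL 2: VV[2][2]++ -> VV[2]=[1, 0, 2]
Event 3: LOCAL 2: VV[2][2]++ -> VV[2]=[1, 0, 3]
Event 4: LOCAL 2: VV[2][2]++ -> VV[2]=[1, 0, 4]
Event 5: SEND 1->2: VV[1][1]++ -> VV[1]=[0, 1, 0], msg_vec=[0, 1, 0]; VV[2]=max(VV[2],msg_vec) then VV[2][2]++ -> VV[2]=[1, 1, 5]
Event 6: SEND 2->0: VV[2][2]++ -> VV[2]=[1, 1, 6], msg_vec=[1, 1, 6]; VV[0]=max(VV[0],msg_vec) then VV[0][0]++ -> VV[0]=[2, 1, 6]
Event 7: LOCAL 0: VV[0][0]++ -> VV[0]=[3, 1, 6]
Final vectors: VV[0]=[3, 1, 6]; VV[1]=[0, 1, 0]; VV[2]=[1, 1, 6]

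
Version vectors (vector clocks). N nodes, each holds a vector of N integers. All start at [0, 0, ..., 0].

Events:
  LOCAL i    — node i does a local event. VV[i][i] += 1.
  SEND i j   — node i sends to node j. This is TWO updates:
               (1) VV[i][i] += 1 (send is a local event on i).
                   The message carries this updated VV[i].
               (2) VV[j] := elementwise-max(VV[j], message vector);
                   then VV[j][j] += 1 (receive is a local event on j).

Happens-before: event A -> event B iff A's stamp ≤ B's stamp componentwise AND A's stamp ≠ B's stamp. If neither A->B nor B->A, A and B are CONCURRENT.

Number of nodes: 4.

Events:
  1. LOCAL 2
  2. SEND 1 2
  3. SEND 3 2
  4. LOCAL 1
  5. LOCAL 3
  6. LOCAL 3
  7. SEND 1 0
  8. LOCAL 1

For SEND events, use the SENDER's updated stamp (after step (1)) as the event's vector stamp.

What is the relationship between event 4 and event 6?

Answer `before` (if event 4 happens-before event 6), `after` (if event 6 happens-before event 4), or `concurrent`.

Initial: VV[0]=[0, 0, 0, 0]
Initial: VV[1]=[0, 0, 0, 0]
Initial: VV[2]=[0, 0, 0, 0]
Initial: VV[3]=[0, 0, 0, 0]
Event 1: LOCAL 2: VV[2][2]++ -> VV[2]=[0, 0, 1, 0]
Event 2: SEND 1->2: VV[1][1]++ -> VV[1]=[0, 1, 0, 0], msg_vec=[0, 1, 0, 0]; VV[2]=max(VV[2],msg_vec) then VV[2][2]++ -> VV[2]=[0, 1, 2, 0]
Event 3: SEND 3->2: VV[3][3]++ -> VV[3]=[0, 0, 0, 1], msg_vec=[0, 0, 0, 1]; VV[2]=max(VV[2],msg_vec) then VV[2][2]++ -> VV[2]=[0, 1, 3, 1]
Event 4: LOCAL 1: VV[1][1]++ -> VV[1]=[0, 2, 0, 0]
Event 5: LOCAL 3: VV[3][3]++ -> VV[3]=[0, 0, 0, 2]
Event 6: LOCAL 3: VV[3][3]++ -> VV[3]=[0, 0, 0, 3]
Event 7: SEND 1->0: VV[1][1]++ -> VV[1]=[0, 3, 0, 0], msg_vec=[0, 3, 0, 0]; VV[0]=max(VV[0],msg_vec) then VV[0][0]++ -> VV[0]=[1, 3, 0, 0]
Event 8: LOCAL 1: VV[1][1]++ -> VV[1]=[0, 4, 0, 0]
Event 4 stamp: [0, 2, 0, 0]
Event 6 stamp: [0, 0, 0, 3]
[0, 2, 0, 0] <= [0, 0, 0, 3]? False
[0, 0, 0, 3] <= [0, 2, 0, 0]? False
Relation: concurrent

Answer: concurrent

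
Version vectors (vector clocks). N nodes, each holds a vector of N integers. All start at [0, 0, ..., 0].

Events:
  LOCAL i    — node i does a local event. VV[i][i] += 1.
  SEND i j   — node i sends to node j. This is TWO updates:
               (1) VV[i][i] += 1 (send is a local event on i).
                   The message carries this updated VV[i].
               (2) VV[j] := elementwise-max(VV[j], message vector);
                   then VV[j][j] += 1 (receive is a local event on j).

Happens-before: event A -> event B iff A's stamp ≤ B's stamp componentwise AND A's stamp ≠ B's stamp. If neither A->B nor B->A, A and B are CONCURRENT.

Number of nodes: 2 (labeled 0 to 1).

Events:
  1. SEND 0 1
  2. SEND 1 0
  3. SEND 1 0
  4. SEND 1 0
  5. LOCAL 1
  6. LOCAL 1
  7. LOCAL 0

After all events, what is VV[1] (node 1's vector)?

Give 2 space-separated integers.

Initial: VV[0]=[0, 0]
Initial: VV[1]=[0, 0]
Event 1: SEND 0->1: VV[0][0]++ -> VV[0]=[1, 0], msg_vec=[1, 0]; VV[1]=max(VV[1],msg_vec) then VV[1][1]++ -> VV[1]=[1, 1]
Event 2: SEND 1->0: VV[1][1]++ -> VV[1]=[1, 2], msg_vec=[1, 2]; VV[0]=max(VV[0],msg_vec) then VV[0][0]++ -> VV[0]=[2, 2]
Event 3: SEND 1->0: VV[1][1]++ -> VV[1]=[1, 3], msg_vec=[1, 3]; VV[0]=max(VV[0],msg_vec) then VV[0][0]++ -> VV[0]=[3, 3]
Event 4: SEND 1->0: VV[1][1]++ -> VV[1]=[1, 4], msg_vec=[1, 4]; VV[0]=max(VV[0],msg_vec) then VV[0][0]++ -> VV[0]=[4, 4]
Event 5: LOCAL 1: VV[1][1]++ -> VV[1]=[1, 5]
Event 6: LOCAL 1: VV[1][1]++ -> VV[1]=[1, 6]
Event 7: LOCAL 0: VV[0][0]++ -> VV[0]=[5, 4]
Final vectors: VV[0]=[5, 4]; VV[1]=[1, 6]

Answer: 1 6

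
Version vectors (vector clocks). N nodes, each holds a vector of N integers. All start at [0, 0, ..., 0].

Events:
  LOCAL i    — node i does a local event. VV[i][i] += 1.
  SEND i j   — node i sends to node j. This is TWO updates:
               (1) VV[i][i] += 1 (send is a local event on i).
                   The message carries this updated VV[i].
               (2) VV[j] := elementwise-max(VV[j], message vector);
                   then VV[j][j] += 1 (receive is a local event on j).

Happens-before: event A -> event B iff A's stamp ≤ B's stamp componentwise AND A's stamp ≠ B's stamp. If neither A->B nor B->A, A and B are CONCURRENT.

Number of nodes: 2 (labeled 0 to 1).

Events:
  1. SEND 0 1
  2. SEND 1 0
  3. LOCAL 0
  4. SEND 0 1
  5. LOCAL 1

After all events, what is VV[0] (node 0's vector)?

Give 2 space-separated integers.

Answer: 4 2

Derivation:
Initial: VV[0]=[0, 0]
Initial: VV[1]=[0, 0]
Event 1: SEND 0->1: VV[0][0]++ -> VV[0]=[1, 0], msg_vec=[1, 0]; VV[1]=max(VV[1],msg_vec) then VV[1][1]++ -> VV[1]=[1, 1]
Event 2: SEND 1->0: VV[1][1]++ -> VV[1]=[1, 2], msg_vec=[1, 2]; VV[0]=max(VV[0],msg_vec) then VV[0][0]++ -> VV[0]=[2, 2]
Event 3: LOCAL 0: VV[0][0]++ -> VV[0]=[3, 2]
Event 4: SEND 0->1: VV[0][0]++ -> VV[0]=[4, 2], msg_vec=[4, 2]; VV[1]=max(VV[1],msg_vec) then VV[1][1]++ -> VV[1]=[4, 3]
Event 5: LOCAL 1: VV[1][1]++ -> VV[1]=[4, 4]
Final vectors: VV[0]=[4, 2]; VV[1]=[4, 4]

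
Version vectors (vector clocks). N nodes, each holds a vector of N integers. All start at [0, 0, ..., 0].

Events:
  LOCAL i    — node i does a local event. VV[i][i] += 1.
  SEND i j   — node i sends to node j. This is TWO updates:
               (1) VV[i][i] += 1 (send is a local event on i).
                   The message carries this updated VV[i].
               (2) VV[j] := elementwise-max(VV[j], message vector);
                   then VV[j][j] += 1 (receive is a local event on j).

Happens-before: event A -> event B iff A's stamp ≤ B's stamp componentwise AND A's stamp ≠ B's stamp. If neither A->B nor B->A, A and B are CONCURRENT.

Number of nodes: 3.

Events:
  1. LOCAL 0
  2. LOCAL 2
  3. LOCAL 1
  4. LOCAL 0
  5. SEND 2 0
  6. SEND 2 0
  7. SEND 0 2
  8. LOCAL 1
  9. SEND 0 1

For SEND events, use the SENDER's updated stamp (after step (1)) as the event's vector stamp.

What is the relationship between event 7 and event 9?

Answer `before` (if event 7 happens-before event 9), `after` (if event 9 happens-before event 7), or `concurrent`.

Answer: before

Derivation:
Initial: VV[0]=[0, 0, 0]
Initial: VV[1]=[0, 0, 0]
Initial: VV[2]=[0, 0, 0]
Event 1: LOCAL 0: VV[0][0]++ -> VV[0]=[1, 0, 0]
Event 2: LOCAL 2: VV[2][2]++ -> VV[2]=[0, 0, 1]
Event 3: LOCAL 1: VV[1][1]++ -> VV[1]=[0, 1, 0]
Event 4: LOCAL 0: VV[0][0]++ -> VV[0]=[2, 0, 0]
Event 5: SEND 2->0: VV[2][2]++ -> VV[2]=[0, 0, 2], msg_vec=[0, 0, 2]; VV[0]=max(VV[0],msg_vec) then VV[0][0]++ -> VV[0]=[3, 0, 2]
Event 6: SEND 2->0: VV[2][2]++ -> VV[2]=[0, 0, 3], msg_vec=[0, 0, 3]; VV[0]=max(VV[0],msg_vec) then VV[0][0]++ -> VV[0]=[4, 0, 3]
Event 7: SEND 0->2: VV[0][0]++ -> VV[0]=[5, 0, 3], msg_vec=[5, 0, 3]; VV[2]=max(VV[2],msg_vec) then VV[2][2]++ -> VV[2]=[5, 0, 4]
Event 8: LOCAL 1: VV[1][1]++ -> VV[1]=[0, 2, 0]
Event 9: SEND 0->1: VV[0][0]++ -> VV[0]=[6, 0, 3], msg_vec=[6, 0, 3]; VV[1]=max(VV[1],msg_vec) then VV[1][1]++ -> VV[1]=[6, 3, 3]
Event 7 stamp: [5, 0, 3]
Event 9 stamp: [6, 0, 3]
[5, 0, 3] <= [6, 0, 3]? True
[6, 0, 3] <= [5, 0, 3]? False
Relation: before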